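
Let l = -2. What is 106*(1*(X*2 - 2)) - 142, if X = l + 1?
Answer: -566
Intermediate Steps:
X = -1 (X = -2 + 1 = -1)
106*(1*(X*2 - 2)) - 142 = 106*(1*(-1*2 - 2)) - 142 = 106*(1*(-2 - 2)) - 142 = 106*(1*(-4)) - 142 = 106*(-4) - 142 = -424 - 142 = -566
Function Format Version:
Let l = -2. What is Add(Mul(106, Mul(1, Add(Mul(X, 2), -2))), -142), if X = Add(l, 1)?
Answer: -566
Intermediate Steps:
X = -1 (X = Add(-2, 1) = -1)
Add(Mul(106, Mul(1, Add(Mul(X, 2), -2))), -142) = Add(Mul(106, Mul(1, Add(Mul(-1, 2), -2))), -142) = Add(Mul(106, Mul(1, Add(-2, -2))), -142) = Add(Mul(106, Mul(1, -4)), -142) = Add(Mul(106, -4), -142) = Add(-424, -142) = -566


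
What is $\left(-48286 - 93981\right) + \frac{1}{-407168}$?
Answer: $- \frac{57926569857}{407168} \approx -1.4227 \cdot 10^{5}$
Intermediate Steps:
$\left(-48286 - 93981\right) + \frac{1}{-407168} = \left(-48286 - 93981\right) - \frac{1}{407168} = -142267 - \frac{1}{407168} = - \frac{57926569857}{407168}$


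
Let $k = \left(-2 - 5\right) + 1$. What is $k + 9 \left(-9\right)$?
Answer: $-87$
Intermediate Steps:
$k = -6$ ($k = -7 + 1 = -6$)
$k + 9 \left(-9\right) = -6 + 9 \left(-9\right) = -6 - 81 = -87$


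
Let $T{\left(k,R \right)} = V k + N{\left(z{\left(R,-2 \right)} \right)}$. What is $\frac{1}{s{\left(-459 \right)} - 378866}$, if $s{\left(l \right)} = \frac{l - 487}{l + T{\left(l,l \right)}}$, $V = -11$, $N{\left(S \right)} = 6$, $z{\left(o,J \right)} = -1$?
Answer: $- \frac{2298}{870634541} \approx -2.6395 \cdot 10^{-6}$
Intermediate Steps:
$T{\left(k,R \right)} = 6 - 11 k$ ($T{\left(k,R \right)} = - 11 k + 6 = 6 - 11 k$)
$s{\left(l \right)} = \frac{-487 + l}{6 - 10 l}$ ($s{\left(l \right)} = \frac{l - 487}{l - \left(-6 + 11 l\right)} = \frac{-487 + l}{6 - 10 l}$)
$\frac{1}{s{\left(-459 \right)} - 378866} = \frac{1}{\frac{487 - -459}{2 \left(-3 + 5 \left(-459\right)\right)} - 378866} = \frac{1}{\frac{487 + 459}{2 \left(-3 - 2295\right)} - 378866} = \frac{1}{\frac{1}{2} \frac{1}{-2298} \cdot 946 - 378866} = \frac{1}{\frac{1}{2} \left(- \frac{1}{2298}\right) 946 - 378866} = \frac{1}{- \frac{473}{2298} - 378866} = \frac{1}{- \frac{870634541}{2298}} = - \frac{2298}{870634541}$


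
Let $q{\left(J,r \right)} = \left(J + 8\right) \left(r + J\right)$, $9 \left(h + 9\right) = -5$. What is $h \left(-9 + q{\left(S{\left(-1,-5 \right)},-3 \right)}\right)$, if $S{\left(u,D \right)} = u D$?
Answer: $- \frac{1462}{9} \approx -162.44$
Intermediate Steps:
$h = - \frac{86}{9}$ ($h = -9 + \frac{1}{9} \left(-5\right) = -9 - \frac{5}{9} = - \frac{86}{9} \approx -9.5556$)
$S{\left(u,D \right)} = D u$
$q{\left(J,r \right)} = \left(8 + J\right) \left(J + r\right)$
$h \left(-9 + q{\left(S{\left(-1,-5 \right)},-3 \right)}\right) = - \frac{86 \left(-9 + \left(\left(\left(-5\right) \left(-1\right)\right)^{2} + 8 \left(\left(-5\right) \left(-1\right)\right) + 8 \left(-3\right) + \left(-5\right) \left(-1\right) \left(-3\right)\right)\right)}{9} = - \frac{86 \left(-9 + \left(5^{2} + 8 \cdot 5 - 24 + 5 \left(-3\right)\right)\right)}{9} = - \frac{86 \left(-9 + \left(25 + 40 - 24 - 15\right)\right)}{9} = - \frac{86 \left(-9 + 26\right)}{9} = \left(- \frac{86}{9}\right) 17 = - \frac{1462}{9}$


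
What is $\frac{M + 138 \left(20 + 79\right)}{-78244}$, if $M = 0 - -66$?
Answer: $- \frac{3432}{19561} \approx -0.17545$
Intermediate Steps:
$M = 66$ ($M = 0 + 66 = 66$)
$\frac{M + 138 \left(20 + 79\right)}{-78244} = \frac{66 + 138 \left(20 + 79\right)}{-78244} = \left(66 + 138 \cdot 99\right) \left(- \frac{1}{78244}\right) = \left(66 + 13662\right) \left(- \frac{1}{78244}\right) = 13728 \left(- \frac{1}{78244}\right) = - \frac{3432}{19561}$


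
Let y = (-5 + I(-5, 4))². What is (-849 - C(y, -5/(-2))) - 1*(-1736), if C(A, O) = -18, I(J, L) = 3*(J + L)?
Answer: 905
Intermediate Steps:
I(J, L) = 3*J + 3*L
y = 64 (y = (-5 + (3*(-5) + 3*4))² = (-5 + (-15 + 12))² = (-5 - 3)² = (-8)² = 64)
(-849 - C(y, -5/(-2))) - 1*(-1736) = (-849 - 1*(-18)) - 1*(-1736) = (-849 + 18) + 1736 = -831 + 1736 = 905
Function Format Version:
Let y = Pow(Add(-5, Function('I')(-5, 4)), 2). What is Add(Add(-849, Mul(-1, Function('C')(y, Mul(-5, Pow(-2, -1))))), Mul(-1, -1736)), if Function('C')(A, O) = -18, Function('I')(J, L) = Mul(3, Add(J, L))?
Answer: 905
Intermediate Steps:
Function('I')(J, L) = Add(Mul(3, J), Mul(3, L))
y = 64 (y = Pow(Add(-5, Add(Mul(3, -5), Mul(3, 4))), 2) = Pow(Add(-5, Add(-15, 12)), 2) = Pow(Add(-5, -3), 2) = Pow(-8, 2) = 64)
Add(Add(-849, Mul(-1, Function('C')(y, Mul(-5, Pow(-2, -1))))), Mul(-1, -1736)) = Add(Add(-849, Mul(-1, -18)), Mul(-1, -1736)) = Add(Add(-849, 18), 1736) = Add(-831, 1736) = 905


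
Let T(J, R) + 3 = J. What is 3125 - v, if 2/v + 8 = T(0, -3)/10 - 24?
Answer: 1009395/323 ≈ 3125.1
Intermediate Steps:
T(J, R) = -3 + J
v = -20/323 (v = 2/(-8 + ((-3 + 0)/10 - 24)) = 2/(-8 + ((1/10)*(-3) - 24)) = 2/(-8 + (-3/10 - 24)) = 2/(-8 - 243/10) = 2/(-323/10) = 2*(-10/323) = -20/323 ≈ -0.061920)
3125 - v = 3125 - 1*(-20/323) = 3125 + 20/323 = 1009395/323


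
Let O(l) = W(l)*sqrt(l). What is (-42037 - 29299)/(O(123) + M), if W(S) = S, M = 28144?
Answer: -2007680384/790223869 + 8774328*sqrt(123)/790223869 ≈ -2.4175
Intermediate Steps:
O(l) = l**(3/2) (O(l) = l*sqrt(l) = l**(3/2))
(-42037 - 29299)/(O(123) + M) = (-42037 - 29299)/(123**(3/2) + 28144) = -71336/(123*sqrt(123) + 28144) = -71336/(28144 + 123*sqrt(123))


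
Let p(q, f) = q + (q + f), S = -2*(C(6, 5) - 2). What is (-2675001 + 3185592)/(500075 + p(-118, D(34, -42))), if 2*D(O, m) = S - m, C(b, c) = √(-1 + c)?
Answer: 170197/166620 ≈ 1.0215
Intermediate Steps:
S = 0 (S = -2*(√(-1 + 5) - 2) = -2*(√4 - 2) = -2*(2 - 2) = -2*0 = 0)
D(O, m) = -m/2 (D(O, m) = (0 - m)/2 = (-m)/2 = -m/2)
p(q, f) = f + 2*q (p(q, f) = q + (f + q) = f + 2*q)
(-2675001 + 3185592)/(500075 + p(-118, D(34, -42))) = (-2675001 + 3185592)/(500075 + (-½*(-42) + 2*(-118))) = 510591/(500075 + (21 - 236)) = 510591/(500075 - 215) = 510591/499860 = 510591*(1/499860) = 170197/166620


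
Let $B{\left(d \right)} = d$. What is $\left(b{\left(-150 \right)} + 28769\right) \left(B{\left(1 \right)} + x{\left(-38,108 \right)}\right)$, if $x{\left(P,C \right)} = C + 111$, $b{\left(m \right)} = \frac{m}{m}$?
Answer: $6329400$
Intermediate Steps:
$b{\left(m \right)} = 1$
$x{\left(P,C \right)} = 111 + C$
$\left(b{\left(-150 \right)} + 28769\right) \left(B{\left(1 \right)} + x{\left(-38,108 \right)}\right) = \left(1 + 28769\right) \left(1 + \left(111 + 108\right)\right) = 28770 \left(1 + 219\right) = 28770 \cdot 220 = 6329400$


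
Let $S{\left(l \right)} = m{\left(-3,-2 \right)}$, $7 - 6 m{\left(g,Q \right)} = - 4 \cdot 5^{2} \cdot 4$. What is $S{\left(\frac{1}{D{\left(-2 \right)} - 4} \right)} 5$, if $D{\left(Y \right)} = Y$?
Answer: $\frac{2035}{6} \approx 339.17$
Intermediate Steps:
$m{\left(g,Q \right)} = \frac{407}{6}$ ($m{\left(g,Q \right)} = \frac{7}{6} - \frac{- 4 \cdot 5^{2} \cdot 4}{6} = \frac{7}{6} - \frac{\left(-4\right) 25 \cdot 4}{6} = \frac{7}{6} - \frac{\left(-100\right) 4}{6} = \frac{7}{6} - - \frac{200}{3} = \frac{7}{6} + \frac{200}{3} = \frac{407}{6}$)
$S{\left(l \right)} = \frac{407}{6}$
$S{\left(\frac{1}{D{\left(-2 \right)} - 4} \right)} 5 = \frac{407}{6} \cdot 5 = \frac{2035}{6}$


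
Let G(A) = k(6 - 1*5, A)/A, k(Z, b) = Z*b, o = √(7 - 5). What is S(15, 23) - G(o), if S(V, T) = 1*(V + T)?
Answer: 37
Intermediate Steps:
S(V, T) = T + V (S(V, T) = 1*(T + V) = T + V)
o = √2 ≈ 1.4142
G(A) = 1 (G(A) = ((6 - 1*5)*A)/A = ((6 - 5)*A)/A = (1*A)/A = A/A = 1)
S(15, 23) - G(o) = (23 + 15) - 1*1 = 38 - 1 = 37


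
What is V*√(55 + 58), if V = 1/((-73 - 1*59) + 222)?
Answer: √113/90 ≈ 0.11811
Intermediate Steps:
V = 1/90 (V = 1/((-73 - 59) + 222) = 1/(-132 + 222) = 1/90 ≈ 0.011111)
V*√(55 + 58) = √(55 + 58)/90 = √113/90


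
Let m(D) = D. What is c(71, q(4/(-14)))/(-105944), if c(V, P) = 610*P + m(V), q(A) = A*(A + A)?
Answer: -8359/5191256 ≈ -0.0016102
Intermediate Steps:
q(A) = 2*A² (q(A) = A*(2*A) = 2*A²)
c(V, P) = V + 610*P (c(V, P) = 610*P + V = V + 610*P)
c(71, q(4/(-14)))/(-105944) = (71 + 610*(2*(4/(-14))²))/(-105944) = (71 + 610*(2*(4*(-1/14))²))*(-1/105944) = (71 + 610*(2*(-2/7)²))*(-1/105944) = (71 + 610*(2*(4/49)))*(-1/105944) = (71 + 610*(8/49))*(-1/105944) = (71 + 4880/49)*(-1/105944) = (8359/49)*(-1/105944) = -8359/5191256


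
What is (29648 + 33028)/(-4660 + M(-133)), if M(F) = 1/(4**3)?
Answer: -1337088/99413 ≈ -13.450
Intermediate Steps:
M(F) = 1/64
(29648 + 33028)/(-4660 + M(-133)) = (29648 + 33028)/(-4660 + 1/64) = 62676/(-298239/64) = 62676*(-64/298239) = -1337088/99413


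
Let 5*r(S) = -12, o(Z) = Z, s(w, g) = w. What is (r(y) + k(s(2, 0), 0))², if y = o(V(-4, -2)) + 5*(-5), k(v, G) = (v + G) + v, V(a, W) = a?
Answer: 64/25 ≈ 2.5600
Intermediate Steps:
k(v, G) = G + 2*v (k(v, G) = (G + v) + v = G + 2*v)
y = -29 (y = -4 + 5*(-5) = -4 - 25 = -29)
r(S) = -12/5 (r(S) = (⅕)*(-12) = -12/5)
(r(y) + k(s(2, 0), 0))² = (-12/5 + (0 + 2*2))² = (-12/5 + (0 + 4))² = (-12/5 + 4)² = (8/5)² = 64/25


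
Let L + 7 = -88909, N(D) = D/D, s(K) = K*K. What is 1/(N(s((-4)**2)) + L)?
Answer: -1/88915 ≈ -1.1247e-5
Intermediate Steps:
s(K) = K**2
N(D) = 1
L = -88916 (L = -7 - 88909 = -88916)
1/(N(s((-4)**2)) + L) = 1/(1 - 88916) = 1/(-88915) = -1/88915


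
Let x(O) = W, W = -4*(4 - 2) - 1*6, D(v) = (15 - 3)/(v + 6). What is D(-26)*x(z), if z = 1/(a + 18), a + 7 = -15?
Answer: 42/5 ≈ 8.4000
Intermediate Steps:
a = -22 (a = -7 - 15 = -22)
D(v) = 12/(6 + v)
z = -1/4 (z = 1/(-22 + 18) = 1/(-4) = -1/4 ≈ -0.25000)
W = -14 (W = -4*2 - 6 = -8 - 6 = -14)
x(O) = -14
D(-26)*x(z) = (12/(6 - 26))*(-14) = (12/(-20))*(-14) = (12*(-1/20))*(-14) = -3/5*(-14) = 42/5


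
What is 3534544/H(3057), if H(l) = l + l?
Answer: 1767272/3057 ≈ 578.11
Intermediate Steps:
H(l) = 2*l
3534544/H(3057) = 3534544/((2*3057)) = 3534544/6114 = 3534544*(1/6114) = 1767272/3057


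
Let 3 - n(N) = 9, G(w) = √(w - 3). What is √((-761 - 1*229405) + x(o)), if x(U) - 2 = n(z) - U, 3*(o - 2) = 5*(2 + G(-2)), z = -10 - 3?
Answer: √(-2071578 - 15*I*√5)/3 ≈ 0.003884 - 479.77*I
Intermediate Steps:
z = -13
G(w) = √(-3 + w)
n(N) = -6 (n(N) = 3 - 1*9 = 3 - 9 = -6)
o = 16/3 + 5*I*√5/3 (o = 2 + (5*(2 + √(-3 - 2)))/3 = 2 + (5*(2 + √(-5)))/3 = 2 + (5*(2 + I*√5))/3 = 2 + (10 + 5*I*√5)/3 = 2 + (10/3 + 5*I*√5/3) = 16/3 + 5*I*√5/3 ≈ 5.3333 + 3.7268*I)
x(U) = -4 - U (x(U) = 2 + (-6 - U) = -4 - U)
√((-761 - 1*229405) + x(o)) = √((-761 - 1*229405) + (-4 - (16/3 + 5*I*√5/3))) = √((-761 - 229405) + (-4 + (-16/3 - 5*I*√5/3))) = √(-230166 + (-28/3 - 5*I*√5/3)) = √(-690526/3 - 5*I*√5/3)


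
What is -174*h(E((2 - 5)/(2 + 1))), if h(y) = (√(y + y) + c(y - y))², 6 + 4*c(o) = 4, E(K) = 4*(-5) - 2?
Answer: 15225/2 + 348*I*√11 ≈ 7612.5 + 1154.2*I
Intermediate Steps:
E(K) = -22 (E(K) = -20 - 2 = -22)
c(o) = -½ (c(o) = -3/2 + (¼)*4 = -3/2 + 1 = -½)
h(y) = (-½ + √2*√y)² (h(y) = (√(y + y) - ½)² = (√(2*y) - ½)² = (√2*√y - ½)² = (-½ + √2*√y)²)
-174*h(E((2 - 5)/(2 + 1))) = -87*(-1 + 2*√2*√(-22))²/2 = -87*(-1 + 2*√2*(I*√22))²/2 = -87*(-1 + 4*I*√11)²/2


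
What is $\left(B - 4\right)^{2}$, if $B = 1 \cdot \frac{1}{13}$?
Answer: $\frac{2601}{169} \approx 15.391$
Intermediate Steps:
$B = \frac{1}{13}$ ($B = 1 \cdot \frac{1}{13} = \frac{1}{13} \approx 0.076923$)
$\left(B - 4\right)^{2} = \left(\frac{1}{13} - 4\right)^{2} = \left(- \frac{51}{13}\right)^{2} = \frac{2601}{169}$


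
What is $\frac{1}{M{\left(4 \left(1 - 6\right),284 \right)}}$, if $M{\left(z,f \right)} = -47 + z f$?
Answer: $- \frac{1}{5727} \approx -0.00017461$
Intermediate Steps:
$M{\left(z,f \right)} = -47 + f z$
$\frac{1}{M{\left(4 \left(1 - 6\right),284 \right)}} = \frac{1}{-47 + 284 \cdot 4 \left(1 - 6\right)} = \frac{1}{-47 + 284 \cdot 4 \left(-5\right)} = \frac{1}{-47 + 284 \left(-20\right)} = \frac{1}{-47 - 5680} = \frac{1}{-5727} = - \frac{1}{5727}$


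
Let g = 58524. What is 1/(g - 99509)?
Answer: -1/40985 ≈ -2.4399e-5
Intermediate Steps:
1/(g - 99509) = 1/(58524 - 99509) = 1/(-40985) = -1/40985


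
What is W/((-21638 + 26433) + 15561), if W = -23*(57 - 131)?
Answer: 851/10178 ≈ 0.083612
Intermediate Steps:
W = 1702 (W = -23*(-74) = 1702)
W/((-21638 + 26433) + 15561) = 1702/((-21638 + 26433) + 15561) = 1702/(4795 + 15561) = 1702/20356 = 1702*(1/20356) = 851/10178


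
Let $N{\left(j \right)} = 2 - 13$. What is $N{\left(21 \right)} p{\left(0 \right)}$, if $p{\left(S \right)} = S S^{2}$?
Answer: $0$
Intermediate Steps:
$N{\left(j \right)} = -11$
$p{\left(S \right)} = S^{3}$
$N{\left(21 \right)} p{\left(0 \right)} = - 11 \cdot 0^{3} = \left(-11\right) 0 = 0$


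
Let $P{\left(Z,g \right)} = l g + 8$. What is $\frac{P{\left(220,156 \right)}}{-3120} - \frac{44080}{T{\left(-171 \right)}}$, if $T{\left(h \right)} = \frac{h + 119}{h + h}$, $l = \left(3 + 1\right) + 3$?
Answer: $- \frac{45226135}{156} \approx -2.8991 \cdot 10^{5}$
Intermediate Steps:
$l = 7$ ($l = 4 + 3 = 7$)
$T{\left(h \right)} = \frac{119 + h}{2 h}$
$P{\left(Z,g \right)} = 8 + 7 g$ ($P{\left(Z,g \right)} = 7 g + 8 = 8 + 7 g$)
$\frac{P{\left(220,156 \right)}}{-3120} - \frac{44080}{T{\left(-171 \right)}} = \frac{8 + 7 \cdot 156}{-3120} - \frac{44080}{\frac{1}{2} \frac{1}{-171} \left(119 - 171\right)} = \left(8 + 1092\right) \left(- \frac{1}{3120}\right) - \frac{44080}{\frac{1}{2} \left(- \frac{1}{171}\right) \left(-52\right)} = 1100 \left(- \frac{1}{3120}\right) - \frac{44080}{\frac{26}{171}} = - \frac{55}{156} - \frac{3768840}{13} = - \frac{45226135}{156}$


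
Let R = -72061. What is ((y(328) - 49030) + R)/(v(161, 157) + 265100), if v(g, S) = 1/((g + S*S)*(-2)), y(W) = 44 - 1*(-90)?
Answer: -6001886340/13154261999 ≈ -0.45627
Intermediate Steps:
y(W) = 134 (y(W) = 44 + 90 = 134)
v(g, S) = 1/(-2*g - 2*S²) (v(g, S) = 1/((g + S²)*(-2)) = 1/(-2*g - 2*S²))
((y(328) - 49030) + R)/(v(161, 157) + 265100) = ((134 - 49030) - 72061)/(-1/(2*161 + 2*157²) + 265100) = (-48896 - 72061)/(-1/(322 + 2*24649) + 265100) = -120957/(-1/(322 + 49298) + 265100) = -120957/(-1/49620 + 265100) = -120957/13154261999/49620 = -120957*49620/13154261999 = -6001886340/13154261999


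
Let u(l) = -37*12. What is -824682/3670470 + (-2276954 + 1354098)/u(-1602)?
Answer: 47040959771/22634565 ≈ 2078.3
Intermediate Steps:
u(l) = -444 (u(l) = -1*444 = -444)
-824682/3670470 + (-2276954 + 1354098)/u(-1602) = -824682/3670470 + (-2276954 + 1354098)/(-444) = -824682*1/3670470 - 922856*(-1/444) = -137447/611745 + 230714/111 = 47040959771/22634565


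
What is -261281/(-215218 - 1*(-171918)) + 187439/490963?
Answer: 136395412303/21258697900 ≈ 6.4160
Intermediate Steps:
-261281/(-215218 - 1*(-171918)) + 187439/490963 = -261281/(-215218 + 171918) + 187439*(1/490963) = -261281/(-43300) + 187439/490963 = -261281*(-1/43300) + 187439/490963 = 261281/43300 + 187439/490963 = 136395412303/21258697900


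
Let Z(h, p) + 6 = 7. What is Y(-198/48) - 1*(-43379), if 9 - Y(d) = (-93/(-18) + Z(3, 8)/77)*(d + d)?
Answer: 2432121/56 ≈ 43431.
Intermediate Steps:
Z(h, p) = 1 (Z(h, p) = -6 + 7 = 1)
Y(d) = 9 - 2393*d/231 (Y(d) = 9 - (-93/(-18) + 1/77)*(d + d) = 9 - (-93*(-1/18) + 1*(1/77))*2*d = 9 - (31/6 + 1/77)*2*d = 9 - 2393*2*d/462 = 9 - 2393*d/231)
Y(-198/48) - 1*(-43379) = (9 - (-14358)/(7*48)) - 1*(-43379) = (9 - (-14358)/(7*48)) + 43379 = (9 - 2393/231*(-33/8)) + 43379 = (9 + 2393/56) + 43379 = 2897/56 + 43379 = 2432121/56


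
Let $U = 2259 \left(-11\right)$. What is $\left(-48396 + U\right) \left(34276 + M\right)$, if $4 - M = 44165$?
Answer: $724026825$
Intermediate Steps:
$M = -44161$ ($M = 4 - 44165 = -44161$)
$U = -24849$
$\left(-48396 + U\right) \left(34276 + M\right) = \left(-48396 - 24849\right) \left(34276 - 44161\right) = \left(-73245\right) \left(-9885\right) = 724026825$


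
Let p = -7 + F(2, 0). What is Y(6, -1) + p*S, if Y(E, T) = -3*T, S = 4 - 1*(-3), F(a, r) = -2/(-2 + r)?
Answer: -39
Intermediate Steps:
S = 7 (S = 4 + 3 = 7)
p = -6 (p = -7 - 2/(-2 + 0) = -7 - 2/(-2) = -7 - 2*(-½) = -7 + 1 = -6)
Y(6, -1) + p*S = -3*(-1) - 6*7 = 3 - 42 = -39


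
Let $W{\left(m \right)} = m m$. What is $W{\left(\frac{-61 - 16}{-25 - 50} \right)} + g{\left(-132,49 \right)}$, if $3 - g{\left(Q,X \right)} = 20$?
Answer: $- \frac{89696}{5625} \approx -15.946$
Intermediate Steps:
$W{\left(m \right)} = m^{2}$
$g{\left(Q,X \right)} = -17$ ($g{\left(Q,X \right)} = 3 - 20 = -17$)
$W{\left(\frac{-61 - 16}{-25 - 50} \right)} + g{\left(-132,49 \right)} = \left(\frac{-61 - 16}{-25 - 50}\right)^{2} - 17 = \left(- \frac{77}{-75}\right)^{2} - 17 = \left(\left(-77\right) \left(- \frac{1}{75}\right)\right)^{2} - 17 = \left(\frac{77}{75}\right)^{2} - 17 = \frac{5929}{5625} - 17 = - \frac{89696}{5625}$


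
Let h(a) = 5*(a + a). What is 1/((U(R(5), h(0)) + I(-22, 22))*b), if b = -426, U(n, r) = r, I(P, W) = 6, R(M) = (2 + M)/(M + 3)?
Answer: -1/2556 ≈ -0.00039124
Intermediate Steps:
R(M) = (2 + M)/(3 + M)
h(a) = 10*a (h(a) = 5*(2*a) = 10*a)
1/((U(R(5), h(0)) + I(-22, 22))*b) = 1/((10*0 + 6)*(-426)) = 1/((0 + 6)*(-426)) = 1/(6*(-426)) = 1/(-2556) = -1/2556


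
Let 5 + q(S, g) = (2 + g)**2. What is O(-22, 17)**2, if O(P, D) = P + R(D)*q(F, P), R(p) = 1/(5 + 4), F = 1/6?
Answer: 38809/81 ≈ 479.12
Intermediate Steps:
F = 1/6 ≈ 0.16667
q(S, g) = -5 + (2 + g)**2
R(p) = 1/9
O(P, D) = -5/9 + P + (2 + P)**2/9 (O(P, D) = P + (-5 + (2 + P)**2)/9 = P + (-5/9 + (2 + P)**2/9) = -5/9 + P + (2 + P)**2/9)
O(-22, 17)**2 = (-1/9 + (1/9)*(-22)**2 + (13/9)*(-22))**2 = (-1/9 + (1/9)*484 - 286/9)**2 = (-1/9 + 484/9 - 286/9)**2 = (197/9)**2 = 38809/81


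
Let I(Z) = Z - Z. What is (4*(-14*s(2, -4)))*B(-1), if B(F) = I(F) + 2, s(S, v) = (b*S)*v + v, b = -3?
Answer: -2240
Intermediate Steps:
I(Z) = 0
s(S, v) = v - 3*S*v (s(S, v) = (-3*S)*v + v = -3*S*v + v = v - 3*S*v)
B(F) = 2 (B(F) = 0 + 2 = 2)
(4*(-14*s(2, -4)))*B(-1) = (4*(-(-56)*(1 - 3*2)))*2 = (4*(-(-56)*(1 - 6)))*2 = (4*(-(-56)*(-5)))*2 = (4*(-14*20))*2 = (4*(-280))*2 = -1120*2 = -2240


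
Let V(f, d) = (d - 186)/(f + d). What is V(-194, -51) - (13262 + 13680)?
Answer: -6600553/245 ≈ -26941.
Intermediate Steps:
V(f, d) = (-186 + d)/(d + f)
V(-194, -51) - (13262 + 13680) = (-186 - 51)/(-51 - 194) - (13262 + 13680) = -237/(-245) - 1*26942 = -1/245*(-237) - 26942 = 237/245 - 26942 = -6600553/245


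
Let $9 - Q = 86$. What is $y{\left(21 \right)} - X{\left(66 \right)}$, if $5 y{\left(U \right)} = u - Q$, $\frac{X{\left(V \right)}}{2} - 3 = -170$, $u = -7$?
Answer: $348$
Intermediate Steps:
$Q = -77$ ($Q = 9 - 86 = -77$)
$X{\left(V \right)} = -334$ ($X{\left(V \right)} = 6 + 2 \left(-170\right) = 6 - 340 = -334$)
$y{\left(U \right)} = 14$ ($y{\left(U \right)} = \frac{-7 - -77}{5} = \frac{-7 + 77}{5} = \frac{1}{5} \cdot 70 = 14$)
$y{\left(21 \right)} - X{\left(66 \right)} = 14 - -334 = 14 + 334 = 348$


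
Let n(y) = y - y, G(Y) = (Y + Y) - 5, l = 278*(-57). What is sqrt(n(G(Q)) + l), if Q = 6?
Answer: I*sqrt(15846) ≈ 125.88*I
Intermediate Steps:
l = -15846
G(Y) = -5 + 2*Y (G(Y) = 2*Y - 5 = -5 + 2*Y)
n(y) = 0
sqrt(n(G(Q)) + l) = sqrt(0 - 15846) = sqrt(-15846) = I*sqrt(15846)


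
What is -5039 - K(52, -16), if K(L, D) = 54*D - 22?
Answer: -4153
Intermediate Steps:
K(L, D) = -22 + 54*D
-5039 - K(52, -16) = -5039 - (-22 + 54*(-16)) = -5039 - (-22 - 864) = -5039 - 1*(-886) = -5039 + 886 = -4153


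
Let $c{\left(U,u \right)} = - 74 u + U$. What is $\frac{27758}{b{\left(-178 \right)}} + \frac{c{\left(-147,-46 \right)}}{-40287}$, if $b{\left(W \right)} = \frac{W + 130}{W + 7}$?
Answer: $\frac{31871140505}{322296} \approx 98888.0$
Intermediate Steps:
$b{\left(W \right)} = \frac{130 + W}{7 + W}$
$c{\left(U,u \right)} = U - 74 u$
$\frac{27758}{b{\left(-178 \right)}} + \frac{c{\left(-147,-46 \right)}}{-40287} = \frac{27758}{\frac{1}{7 - 178} \left(130 - 178\right)} + \frac{-147 - -3404}{-40287} = \frac{27758}{\frac{1}{-171} \left(-48\right)} + \left(-147 + 3404\right) \left(- \frac{1}{40287}\right) = \frac{27758}{\left(- \frac{1}{171}\right) \left(-48\right)} + 3257 \left(- \frac{1}{40287}\right) = \frac{27758}{\frac{16}{57}} - \frac{3257}{40287} = 27758 \cdot \frac{57}{16} - \frac{3257}{40287} = \frac{791103}{8} - \frac{3257}{40287} = \frac{31871140505}{322296}$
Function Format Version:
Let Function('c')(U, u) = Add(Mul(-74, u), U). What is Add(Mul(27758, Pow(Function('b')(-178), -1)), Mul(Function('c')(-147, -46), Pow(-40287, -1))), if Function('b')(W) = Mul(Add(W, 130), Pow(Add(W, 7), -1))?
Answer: Rational(31871140505, 322296) ≈ 98888.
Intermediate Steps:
Function('b')(W) = Mul(Pow(Add(7, W), -1), Add(130, W)) (Function('b')(W) = Mul(Add(130, W), Pow(Add(7, W), -1)) = Mul(Pow(Add(7, W), -1), Add(130, W)))
Function('c')(U, u) = Add(U, Mul(-74, u))
Add(Mul(27758, Pow(Function('b')(-178), -1)), Mul(Function('c')(-147, -46), Pow(-40287, -1))) = Add(Mul(27758, Pow(Mul(Pow(Add(7, -178), -1), Add(130, -178)), -1)), Mul(Add(-147, Mul(-74, -46)), Pow(-40287, -1))) = Add(Mul(27758, Pow(Mul(Pow(-171, -1), -48), -1)), Mul(Add(-147, 3404), Rational(-1, 40287))) = Add(Mul(27758, Pow(Mul(Rational(-1, 171), -48), -1)), Mul(3257, Rational(-1, 40287))) = Add(Mul(27758, Pow(Rational(16, 57), -1)), Rational(-3257, 40287)) = Add(Mul(27758, Rational(57, 16)), Rational(-3257, 40287)) = Add(Rational(791103, 8), Rational(-3257, 40287)) = Rational(31871140505, 322296)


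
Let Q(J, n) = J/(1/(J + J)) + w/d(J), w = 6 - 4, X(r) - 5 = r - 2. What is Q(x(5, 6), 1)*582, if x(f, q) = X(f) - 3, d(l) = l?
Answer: 146664/5 ≈ 29333.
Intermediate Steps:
X(r) = 3 + r (X(r) = 5 + (r - 2) = 5 + (-2 + r) = 3 + r)
w = 2
x(f, q) = f (x(f, q) = (3 + f) - 3 = f)
Q(J, n) = 2/J + 2*J² (Q(J, n) = J/(1/(J + J)) + 2/J = J/(1/(2*J)) + 2/J = J/((1/(2*J))) + 2/J = J*(2*J) + 2/J = 2*J² + 2/J = 2/J + 2*J²)
Q(x(5, 6), 1)*582 = (2*(1 + 5³)/5)*582 = (2*(⅕)*(1 + 125))*582 = (2*(⅕)*126)*582 = (252/5)*582 = 146664/5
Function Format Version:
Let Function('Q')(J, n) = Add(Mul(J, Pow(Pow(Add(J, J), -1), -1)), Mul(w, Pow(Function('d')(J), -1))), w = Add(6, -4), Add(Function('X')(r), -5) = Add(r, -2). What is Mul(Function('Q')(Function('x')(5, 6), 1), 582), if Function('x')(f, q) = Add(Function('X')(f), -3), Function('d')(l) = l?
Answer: Rational(146664, 5) ≈ 29333.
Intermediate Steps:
Function('X')(r) = Add(3, r) (Function('X')(r) = Add(5, Add(r, -2)) = Add(5, Add(-2, r)) = Add(3, r))
w = 2
Function('x')(f, q) = f (Function('x')(f, q) = Add(Add(3, f), -3) = f)
Function('Q')(J, n) = Add(Mul(2, Pow(J, -1)), Mul(2, Pow(J, 2))) (Function('Q')(J, n) = Add(Mul(J, Pow(Pow(Add(J, J), -1), -1)), Mul(2, Pow(J, -1))) = Add(Mul(J, Pow(Pow(Mul(2, J), -1), -1)), Mul(2, Pow(J, -1))) = Add(Mul(J, Pow(Mul(Rational(1, 2), Pow(J, -1)), -1)), Mul(2, Pow(J, -1))) = Add(Mul(J, Mul(2, J)), Mul(2, Pow(J, -1))) = Add(Mul(2, Pow(J, 2)), Mul(2, Pow(J, -1))) = Add(Mul(2, Pow(J, -1)), Mul(2, Pow(J, 2))))
Mul(Function('Q')(Function('x')(5, 6), 1), 582) = Mul(Mul(2, Pow(5, -1), Add(1, Pow(5, 3))), 582) = Mul(Mul(2, Rational(1, 5), Add(1, 125)), 582) = Mul(Mul(2, Rational(1, 5), 126), 582) = Mul(Rational(252, 5), 582) = Rational(146664, 5)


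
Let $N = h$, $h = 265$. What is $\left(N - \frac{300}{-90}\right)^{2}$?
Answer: $\frac{648025}{9} \approx 72003.0$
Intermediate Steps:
$N = 265$
$\left(N - \frac{300}{-90}\right)^{2} = \left(265 - \frac{300}{-90}\right)^{2} = \left(265 - - \frac{10}{3}\right)^{2} = \left(265 + \frac{10}{3}\right)^{2} = \left(\frac{805}{3}\right)^{2} = \frac{648025}{9}$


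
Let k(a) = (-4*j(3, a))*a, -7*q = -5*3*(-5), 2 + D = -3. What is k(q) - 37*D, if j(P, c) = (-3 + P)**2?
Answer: 185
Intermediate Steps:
D = -5 (D = -2 - 3 = -5)
q = -75/7 (q = -(-5*3)*(-5)/7 = -(-15)*(-5)/7 = -1/7*75 = -75/7 ≈ -10.714)
k(a) = 0 (k(a) = (-4*(-3 + 3)**2)*a = (-4*0**2)*a = (-4*0)*a = 0*a = 0)
k(q) - 37*D = 0 - 37*(-5) = 0 + 185 = 185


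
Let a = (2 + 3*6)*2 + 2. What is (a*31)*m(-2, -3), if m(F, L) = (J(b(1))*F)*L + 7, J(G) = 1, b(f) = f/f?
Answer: 16926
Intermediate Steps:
b(f) = 1
m(F, L) = 7 + F*L (m(F, L) = (1*F)*L + 7 = F*L + 7 = 7 + F*L)
a = 42 (a = (2 + 18)*2 + 2 = 20*2 + 2 = 40 + 2 = 42)
(a*31)*m(-2, -3) = (42*31)*(7 - 2*(-3)) = 1302*(7 + 6) = 1302*13 = 16926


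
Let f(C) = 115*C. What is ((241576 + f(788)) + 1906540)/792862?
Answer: 1119368/396431 ≈ 2.8236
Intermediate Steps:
((241576 + f(788)) + 1906540)/792862 = ((241576 + 115*788) + 1906540)/792862 = ((241576 + 90620) + 1906540)*(1/792862) = (332196 + 1906540)*(1/792862) = 2238736*(1/792862) = 1119368/396431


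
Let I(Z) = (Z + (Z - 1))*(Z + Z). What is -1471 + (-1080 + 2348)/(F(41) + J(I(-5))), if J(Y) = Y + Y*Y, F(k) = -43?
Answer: -17896389/12167 ≈ -1470.9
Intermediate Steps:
I(Z) = 2*Z*(-1 + 2*Z) (I(Z) = (Z + (-1 + Z))*(2*Z) = (-1 + 2*Z)*(2*Z) = 2*Z*(-1 + 2*Z))
J(Y) = Y + Y²
-1471 + (-1080 + 2348)/(F(41) + J(I(-5))) = -1471 + (-1080 + 2348)/(-43 + (2*(-5)*(-1 + 2*(-5)))*(1 + 2*(-5)*(-1 + 2*(-5)))) = -1471 + 1268/(-43 + (2*(-5)*(-1 - 10))*(1 + 2*(-5)*(-1 - 10))) = -1471 + 1268/(-43 + (2*(-5)*(-11))*(1 + 2*(-5)*(-11))) = -1471 + 1268/(-43 + 110*(1 + 110)) = -1471 + 1268/(-43 + 110*111) = -1471 + 1268/(-43 + 12210) = -1471 + 1268/12167 = -17896389/12167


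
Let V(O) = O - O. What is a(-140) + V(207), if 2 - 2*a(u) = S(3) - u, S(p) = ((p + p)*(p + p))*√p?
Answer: -69 - 18*√3 ≈ -100.18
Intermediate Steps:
S(p) = 4*p^(5/2) (S(p) = ((2*p)*(2*p))*√p = (4*p²)*√p = 4*p^(5/2))
V(O) = 0
a(u) = 1 + u/2 - 18*√3 (a(u) = 1 - (4*3^(5/2) - u)/2 = 1 - (4*(9*√3) - u)/2 = 1 - (36*√3 - u)/2 = 1 - (-u + 36*√3)/2 = 1 + (u/2 - 18*√3) = 1 + u/2 - 18*√3)
a(-140) + V(207) = (1 + (½)*(-140) - 18*√3) + 0 = (1 - 70 - 18*√3) + 0 = (-69 - 18*√3) + 0 = -69 - 18*√3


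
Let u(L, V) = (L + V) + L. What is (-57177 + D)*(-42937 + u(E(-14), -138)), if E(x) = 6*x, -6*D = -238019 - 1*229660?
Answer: -1796270977/2 ≈ -8.9814e+8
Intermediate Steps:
D = 155893/2 (D = -(-238019 - 1*229660)/6 = -(-238019 - 229660)/6 = -⅙*(-467679) = 155893/2 ≈ 77947.)
u(L, V) = V + 2*L
(-57177 + D)*(-42937 + u(E(-14), -138)) = (-57177 + 155893/2)*(-42937 + (-138 + 2*(6*(-14)))) = 41539*(-42937 + (-138 + 2*(-84)))/2 = 41539*(-42937 + (-138 - 168))/2 = 41539*(-42937 - 306)/2 = (41539/2)*(-43243) = -1796270977/2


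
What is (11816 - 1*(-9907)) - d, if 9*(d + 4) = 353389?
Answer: -157846/9 ≈ -17538.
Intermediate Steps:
d = 353353/9 (d = -4 + (1/9)*353389 = -4 + 353389/9 = 353353/9 ≈ 39261.)
(11816 - 1*(-9907)) - d = (11816 - 1*(-9907)) - 1*353353/9 = (11816 + 9907) - 353353/9 = 21723 - 353353/9 = -157846/9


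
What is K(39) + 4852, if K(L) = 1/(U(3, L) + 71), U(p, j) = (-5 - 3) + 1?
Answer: 310529/64 ≈ 4852.0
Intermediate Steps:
U(p, j) = -7 (U(p, j) = -8 + 1 = -7)
K(L) = 1/64 (K(L) = 1/(-7 + 71) = 1/64)
K(39) + 4852 = 1/64 + 4852 = 310529/64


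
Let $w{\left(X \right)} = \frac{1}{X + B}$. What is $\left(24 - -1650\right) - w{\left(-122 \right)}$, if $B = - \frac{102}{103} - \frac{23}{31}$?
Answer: $\frac{661362091}{395077} \approx 1674.0$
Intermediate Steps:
$B = - \frac{5531}{3193}$ ($B = \left(-102\right) \frac{1}{103} - \frac{23}{31} = - \frac{102}{103} - \frac{23}{31} = - \frac{5531}{3193} \approx -1.7322$)
$w{\left(X \right)} = \frac{1}{- \frac{5531}{3193} + X}$ ($w{\left(X \right)} = \frac{1}{X - \frac{5531}{3193}} = \frac{1}{- \frac{5531}{3193} + X}$)
$\left(24 - -1650\right) - w{\left(-122 \right)} = \left(24 - -1650\right) - \frac{3193}{-5531 + 3193 \left(-122\right)} = \left(24 + 1650\right) - \frac{3193}{-5531 - 389546} = 1674 - \frac{3193}{-395077} = 1674 - 3193 \left(- \frac{1}{395077}\right) = 1674 - - \frac{3193}{395077} = 1674 + \frac{3193}{395077} = \frac{661362091}{395077}$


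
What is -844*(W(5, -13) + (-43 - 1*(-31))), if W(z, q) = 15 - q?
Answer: -13504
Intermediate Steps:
-844*(W(5, -13) + (-43 - 1*(-31))) = -844*((15 - 1*(-13)) + (-43 - 1*(-31))) = -844*((15 + 13) + (-43 + 31)) = -844*(28 - 12) = -844*16 = -13504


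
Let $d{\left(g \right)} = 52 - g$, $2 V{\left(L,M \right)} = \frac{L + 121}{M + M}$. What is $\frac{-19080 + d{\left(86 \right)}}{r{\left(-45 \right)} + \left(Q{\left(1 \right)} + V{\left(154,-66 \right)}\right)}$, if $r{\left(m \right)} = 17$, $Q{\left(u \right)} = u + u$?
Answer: $- \frac{458736}{431} \approx -1064.4$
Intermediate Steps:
$Q{\left(u \right)} = 2 u$
$V{\left(L,M \right)} = \frac{121 + L}{4 M}$ ($V{\left(L,M \right)} = \frac{\left(L + 121\right) \frac{1}{M + M}}{2} = \frac{\left(121 + L\right) \frac{1}{2 M}}{2} = \frac{\frac{1}{2} \frac{1}{M} \left(121 + L\right)}{2} = \frac{121 + L}{4 M}$)
$\frac{-19080 + d{\left(86 \right)}}{r{\left(-45 \right)} + \left(Q{\left(1 \right)} + V{\left(154,-66 \right)}\right)} = \frac{-19080 + \left(52 - 86\right)}{17 + \left(2 \cdot 1 + \frac{121 + 154}{4 \left(-66\right)}\right)} = \frac{-19080 + \left(52 - 86\right)}{17 + \left(2 + \frac{1}{4} \left(- \frac{1}{66}\right) 275\right)} = \frac{-19080 - 34}{17 + \left(2 - \frac{25}{24}\right)} = - \frac{19114}{17 + \frac{23}{24}} = - \frac{19114}{\frac{431}{24}} = \left(-19114\right) \frac{24}{431} = - \frac{458736}{431}$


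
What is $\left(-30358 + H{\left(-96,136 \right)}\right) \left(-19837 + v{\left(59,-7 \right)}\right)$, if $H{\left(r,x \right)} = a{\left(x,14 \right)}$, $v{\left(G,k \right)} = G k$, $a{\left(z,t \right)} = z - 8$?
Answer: $612157500$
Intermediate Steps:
$a{\left(z,t \right)} = -8 + z$ ($a{\left(z,t \right)} = z - 8 = -8 + z$)
$H{\left(r,x \right)} = -8 + x$
$\left(-30358 + H{\left(-96,136 \right)}\right) \left(-19837 + v{\left(59,-7 \right)}\right) = \left(-30358 + \left(-8 + 136\right)\right) \left(-19837 + 59 \left(-7\right)\right) = \left(-30358 + 128\right) \left(-19837 - 413\right) = \left(-30230\right) \left(-20250\right) = 612157500$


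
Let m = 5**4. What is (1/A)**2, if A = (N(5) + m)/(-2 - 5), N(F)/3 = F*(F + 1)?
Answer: 49/511225 ≈ 9.5848e-5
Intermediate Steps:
m = 625
N(F) = 3*F*(1 + F) (N(F) = 3*(F*(F + 1)) = 3*(F*(1 + F)) = 3*F*(1 + F))
A = -715/7 (A = (3*5*(1 + 5) + 625)/(-2 - 5) = (3*5*6 + 625)/(-7) = -(90 + 625)/7 = -1/7*715 = -715/7 ≈ -102.14)
(1/A)**2 = (1/(-715/7))**2 = (-7/715)**2 = 49/511225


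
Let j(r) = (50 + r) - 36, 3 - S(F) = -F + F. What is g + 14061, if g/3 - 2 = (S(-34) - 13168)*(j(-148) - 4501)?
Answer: 183073392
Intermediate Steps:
S(F) = 3 (S(F) = 3 - (-F + F) = 3 - 1*0 = 3 + 0 = 3)
j(r) = 14 + r
g = 183059331 (g = 6 + 3*((3 - 13168)*((14 - 148) - 4501)) = 6 + 3*(-13165*(-134 - 4501)) = 6 + 3*(-13165*(-4635)) = 6 + 3*61019775 = 6 + 183059325 = 183059331)
g + 14061 = 183059331 + 14061 = 183073392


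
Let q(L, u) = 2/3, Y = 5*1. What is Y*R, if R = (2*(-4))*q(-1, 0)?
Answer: -80/3 ≈ -26.667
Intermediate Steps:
Y = 5
q(L, u) = 2/3 (q(L, u) = 2*(1/3) = 2/3)
R = -16/3 (R = (2*(-4))*(2/3) = -8*2/3 = -16/3 ≈ -5.3333)
Y*R = 5*(-16/3) = -80/3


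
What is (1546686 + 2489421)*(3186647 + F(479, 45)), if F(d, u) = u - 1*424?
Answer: 12860118578676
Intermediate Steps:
F(d, u) = -424 + u (F(d, u) = u - 424 = -424 + u)
(1546686 + 2489421)*(3186647 + F(479, 45)) = (1546686 + 2489421)*(3186647 + (-424 + 45)) = 4036107*(3186647 - 379) = 4036107*3186268 = 12860118578676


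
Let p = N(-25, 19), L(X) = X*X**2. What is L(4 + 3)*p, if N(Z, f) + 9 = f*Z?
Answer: -166012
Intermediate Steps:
N(Z, f) = -9 + Z*f (N(Z, f) = -9 + f*Z = -9 + Z*f)
L(X) = X**3
p = -484 (p = -9 - 25*19 = -9 - 475 = -484)
L(4 + 3)*p = (4 + 3)**3*(-484) = 7**3*(-484) = 343*(-484) = -166012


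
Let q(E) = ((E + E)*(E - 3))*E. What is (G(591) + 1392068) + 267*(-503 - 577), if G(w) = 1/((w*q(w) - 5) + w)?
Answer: 267931611308376057/242755884082 ≈ 1.1037e+6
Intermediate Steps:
q(E) = 2*E**2*(-3 + E) (q(E) = ((2*E)*(-3 + E))*E = (2*E*(-3 + E))*E = 2*E**2*(-3 + E))
G(w) = 1/(-5 + w + 2*w**3*(-3 + w)) (G(w) = 1/((w*(2*w**2*(-3 + w)) - 5) + w) = 1/((2*w**3*(-3 + w) - 5) + w) = 1/((-5 + 2*w**3*(-3 + w)) + w) = 1/(-5 + w + 2*w**3*(-3 + w)))
(G(591) + 1392068) + 267*(-503 - 577) = (1/(-5 + 591 + 2*591**3*(-3 + 591)) + 1392068) + 267*(-503 - 577) = (1/(-5 + 591 + 2*206425071*588) + 1392068) + 267*(-1080) = (1/(-5 + 591 + 242755883496) + 1392068) - 288360 = (1/242755884082 + 1392068) - 288360 = 337932698042261577/242755884082 - 288360 = 267931611308376057/242755884082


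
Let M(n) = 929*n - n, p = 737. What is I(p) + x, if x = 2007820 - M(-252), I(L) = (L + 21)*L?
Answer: 2800322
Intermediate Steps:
M(n) = 928*n
I(L) = L*(21 + L) (I(L) = (21 + L)*L = L*(21 + L))
x = 2241676 (x = 2007820 - 928*(-252) = 2007820 - 1*(-233856) = 2007820 + 233856 = 2241676)
I(p) + x = 737*(21 + 737) + 2241676 = 737*758 + 2241676 = 558646 + 2241676 = 2800322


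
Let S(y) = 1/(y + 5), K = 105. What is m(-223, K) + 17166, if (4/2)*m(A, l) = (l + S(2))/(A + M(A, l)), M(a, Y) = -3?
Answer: 13578122/791 ≈ 17166.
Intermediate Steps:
S(y) = 1/(5 + y)
m(A, l) = (⅐ + l)/(2*(-3 + A)) (m(A, l) = ((l + 1/(5 + 2))/(A - 3))/2 = ((l + 1/7)/(-3 + A))/2 = ((l + ⅐)/(-3 + A))/2 = ((⅐ + l)/(-3 + A))/2 = (⅐ + l)/(2*(-3 + A)))
m(-223, K) + 17166 = (1 + 7*105)/(14*(-3 - 223)) + 17166 = (1/14)*(1 + 735)/(-226) + 17166 = (1/14)*(-1/226)*736 + 17166 = -184/791 + 17166 = 13578122/791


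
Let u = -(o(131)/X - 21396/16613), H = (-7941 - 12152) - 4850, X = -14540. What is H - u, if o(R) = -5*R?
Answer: -1205071438837/48310604 ≈ -24944.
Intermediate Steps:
H = -24943 (H = -20093 - 4850 = -24943)
u = 60043265/48310604 (u = -(-5*131/(-14540) - 21396/16613) = -(-655*(-1/14540) - 21396*1/16613) = -(131/2908 - 21396/16613) = -1*(-60043265/48310604) = 60043265/48310604 ≈ 1.2429)
H - u = -24943 - 1*60043265/48310604 = -24943 - 60043265/48310604 = -1205071438837/48310604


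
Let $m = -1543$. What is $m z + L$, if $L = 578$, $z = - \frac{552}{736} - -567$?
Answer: $- \frac{3492583}{4} \approx -8.7315 \cdot 10^{5}$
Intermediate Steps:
$z = \frac{2265}{4}$ ($z = \left(-552\right) \frac{1}{736} + 567 = - \frac{3}{4} + 567 = \frac{2265}{4} \approx 566.25$)
$m z + L = \left(-1543\right) \frac{2265}{4} + 578 = - \frac{3494895}{4} + 578 = - \frac{3492583}{4}$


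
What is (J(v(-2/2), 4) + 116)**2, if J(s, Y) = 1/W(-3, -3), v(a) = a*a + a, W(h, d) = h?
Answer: 120409/9 ≈ 13379.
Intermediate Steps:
v(a) = a + a**2 (v(a) = a**2 + a = a + a**2)
J(s, Y) = -1/3 (J(s, Y) = 1/(-3) = -1/3)
(J(v(-2/2), 4) + 116)**2 = (-1/3 + 116)**2 = (347/3)**2 = 120409/9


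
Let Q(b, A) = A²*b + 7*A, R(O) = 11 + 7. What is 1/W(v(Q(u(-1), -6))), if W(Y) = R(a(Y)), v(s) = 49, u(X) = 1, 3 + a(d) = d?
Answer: 1/18 ≈ 0.055556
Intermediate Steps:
a(d) = -3 + d
R(O) = 18
Q(b, A) = 7*A + b*A² (Q(b, A) = b*A² + 7*A = 7*A + b*A²)
W(Y) = 18
1/W(v(Q(u(-1), -6))) = 1/18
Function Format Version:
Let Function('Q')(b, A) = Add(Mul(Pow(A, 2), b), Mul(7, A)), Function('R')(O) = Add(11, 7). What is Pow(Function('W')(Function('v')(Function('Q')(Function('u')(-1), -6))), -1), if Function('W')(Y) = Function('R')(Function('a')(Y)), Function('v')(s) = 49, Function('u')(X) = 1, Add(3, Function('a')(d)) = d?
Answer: Rational(1, 18) ≈ 0.055556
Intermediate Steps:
Function('a')(d) = Add(-3, d)
Function('R')(O) = 18
Function('Q')(b, A) = Add(Mul(7, A), Mul(b, Pow(A, 2))) (Function('Q')(b, A) = Add(Mul(b, Pow(A, 2)), Mul(7, A)) = Add(Mul(7, A), Mul(b, Pow(A, 2))))
Function('W')(Y) = 18
Pow(Function('W')(Function('v')(Function('Q')(Function('u')(-1), -6))), -1) = Pow(18, -1) = Rational(1, 18)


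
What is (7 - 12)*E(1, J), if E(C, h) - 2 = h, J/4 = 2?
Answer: -50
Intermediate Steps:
J = 8 (J = 4*2 = 8)
E(C, h) = 2 + h
(7 - 12)*E(1, J) = (7 - 12)*(2 + 8) = -5*10 = -50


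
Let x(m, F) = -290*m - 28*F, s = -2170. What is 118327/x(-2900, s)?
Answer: 118327/901760 ≈ 0.13122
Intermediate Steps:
118327/x(-2900, s) = 118327/(-290*(-2900) - 28*(-2170)) = 118327/(841000 + 60760) = 118327/901760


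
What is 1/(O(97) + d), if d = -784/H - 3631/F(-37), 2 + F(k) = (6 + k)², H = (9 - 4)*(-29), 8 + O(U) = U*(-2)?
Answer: -139055/27863749 ≈ -0.0049905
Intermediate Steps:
O(U) = -8 - 2*U (O(U) = -8 + U*(-2) = -8 - 2*U)
H = -145 (H = 5*(-29) = -145)
F(k) = -2 + (6 + k)²
d = 225361/139055 (d = -784/(-145) - 3631/(-2 + (6 - 37)²) = -784*(-1/145) - 3631/(-2 + (-31)²) = 784/145 - 3631/(-2 + 961) = 784/145 - 3631/959 = 225361/139055 ≈ 1.6207)
1/(O(97) + d) = 1/((-8 - 2*97) + 225361/139055) = 1/((-8 - 194) + 225361/139055) = 1/(-202 + 225361/139055) = 1/(-27863749/139055) = -139055/27863749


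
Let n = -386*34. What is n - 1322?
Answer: -14446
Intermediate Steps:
n = -13124
n - 1322 = -13124 - 1322 = -14446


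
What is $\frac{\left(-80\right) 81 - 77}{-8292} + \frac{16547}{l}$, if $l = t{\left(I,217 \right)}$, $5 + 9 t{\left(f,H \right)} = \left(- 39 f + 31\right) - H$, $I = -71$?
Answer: $\frac{625886731}{10688388} \approx 58.558$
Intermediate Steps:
$t{\left(f,H \right)} = \frac{26}{9} - \frac{13 f}{3} - \frac{H}{9}$ ($t{\left(f,H \right)} = - \frac{5}{9} + \frac{\left(- 39 f + 31\right) - H}{9} = - \frac{5}{9} + \frac{\left(31 - 39 f\right) - H}{9} = - \frac{5}{9} + \frac{31 - H - 39 f}{9} = - \frac{5}{9} - \left(- \frac{31}{9} + \frac{H}{9} + \frac{13 f}{3}\right) = \frac{26}{9} - \frac{13 f}{3} - \frac{H}{9}$)
$l = \frac{2578}{9}$ ($l = \frac{26}{9} - - \frac{923}{3} - \frac{217}{9} = \frac{26}{9} + \frac{923}{3} - \frac{217}{9} = \frac{2578}{9} \approx 286.44$)
$\frac{\left(-80\right) 81 - 77}{-8292} + \frac{16547}{l} = \frac{\left(-80\right) 81 - 77}{-8292} + \frac{16547}{\frac{2578}{9}} = \left(-6480 - 77\right) \left(- \frac{1}{8292}\right) + 16547 \cdot \frac{9}{2578} = \left(-6557\right) \left(- \frac{1}{8292}\right) + \frac{148923}{2578} = \frac{6557}{8292} + \frac{148923}{2578} = \frac{625886731}{10688388}$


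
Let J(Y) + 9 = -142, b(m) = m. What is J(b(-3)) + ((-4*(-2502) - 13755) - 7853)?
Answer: -11751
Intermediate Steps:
J(Y) = -151 (J(Y) = -9 - 142 = -151)
J(b(-3)) + ((-4*(-2502) - 13755) - 7853) = -151 + ((-4*(-2502) - 13755) - 7853) = -151 + ((10008 - 13755) - 7853) = -151 + (-3747 - 7853) = -151 - 11600 = -11751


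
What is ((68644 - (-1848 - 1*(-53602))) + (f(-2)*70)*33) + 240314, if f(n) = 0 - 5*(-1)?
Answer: 268754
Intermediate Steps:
f(n) = 5 (f(n) = 0 + 5 = 5)
((68644 - (-1848 - 1*(-53602))) + (f(-2)*70)*33) + 240314 = ((68644 - (-1848 - 1*(-53602))) + (5*70)*33) + 240314 = ((68644 - (-1848 + 53602)) + 350*33) + 240314 = ((68644 - 1*51754) + 11550) + 240314 = ((68644 - 51754) + 11550) + 240314 = (16890 + 11550) + 240314 = 28440 + 240314 = 268754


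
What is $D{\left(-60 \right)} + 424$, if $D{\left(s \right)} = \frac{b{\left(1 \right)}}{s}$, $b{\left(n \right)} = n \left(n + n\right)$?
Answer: $\frac{12719}{30} \approx 423.97$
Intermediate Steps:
$b{\left(n \right)} = 2 n^{2}$ ($b{\left(n \right)} = n 2 n = 2 n^{2}$)
$D{\left(s \right)} = \frac{2}{s}$ ($D{\left(s \right)} = \frac{2 \cdot 1^{2}}{s} = \frac{2 \cdot 1}{s} = \frac{2}{s}$)
$D{\left(-60 \right)} + 424 = \frac{2}{-60} + 424 = 2 \left(- \frac{1}{60}\right) + 424 = - \frac{1}{30} + 424 = \frac{12719}{30}$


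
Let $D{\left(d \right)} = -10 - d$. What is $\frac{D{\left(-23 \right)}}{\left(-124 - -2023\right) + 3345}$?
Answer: $\frac{13}{5244} \approx 0.002479$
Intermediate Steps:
$\frac{D{\left(-23 \right)}}{\left(-124 - -2023\right) + 3345} = \frac{-10 - -23}{\left(-124 - -2023\right) + 3345} = \frac{-10 + 23}{\left(-124 + 2023\right) + 3345} = \frac{1}{1899 + 3345} \cdot 13 = \frac{1}{5244} \cdot 13 = \frac{13}{5244}$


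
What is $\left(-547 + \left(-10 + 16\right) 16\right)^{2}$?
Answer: $203401$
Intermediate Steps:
$\left(-547 + \left(-10 + 16\right) 16\right)^{2} = \left(-547 + 6 \cdot 16\right)^{2} = \left(-547 + 96\right)^{2} = \left(-451\right)^{2} = 203401$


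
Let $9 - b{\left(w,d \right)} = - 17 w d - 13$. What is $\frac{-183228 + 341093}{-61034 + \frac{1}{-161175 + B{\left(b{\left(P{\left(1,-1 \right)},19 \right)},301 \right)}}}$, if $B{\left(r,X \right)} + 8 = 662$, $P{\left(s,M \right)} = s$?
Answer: $- \frac{5068129533}{1959447743} \approx -2.5865$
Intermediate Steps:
$b{\left(w,d \right)} = 22 + 17 d w$ ($b{\left(w,d \right)} = 9 - \left(- 17 w d - 13\right) = 9 - \left(- 17 d w - 13\right) = 9 - \left(-13 - 17 d w\right) = 9 + \left(13 + 17 d w\right) = 22 + 17 d w$)
$B{\left(r,X \right)} = 654$ ($B{\left(r,X \right)} = -8 + 662 = 654$)
$\frac{-183228 + 341093}{-61034 + \frac{1}{-161175 + B{\left(b{\left(P{\left(1,-1 \right)},19 \right)},301 \right)}}} = \frac{-183228 + 341093}{-61034 + \frac{1}{-161175 + 654}} = \frac{157865}{-61034 + \frac{1}{-160521}} = \frac{157865}{-61034 - \frac{1}{160521}} = \frac{157865}{- \frac{9797238715}{160521}} = 157865 \left(- \frac{160521}{9797238715}\right) = - \frac{5068129533}{1959447743}$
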